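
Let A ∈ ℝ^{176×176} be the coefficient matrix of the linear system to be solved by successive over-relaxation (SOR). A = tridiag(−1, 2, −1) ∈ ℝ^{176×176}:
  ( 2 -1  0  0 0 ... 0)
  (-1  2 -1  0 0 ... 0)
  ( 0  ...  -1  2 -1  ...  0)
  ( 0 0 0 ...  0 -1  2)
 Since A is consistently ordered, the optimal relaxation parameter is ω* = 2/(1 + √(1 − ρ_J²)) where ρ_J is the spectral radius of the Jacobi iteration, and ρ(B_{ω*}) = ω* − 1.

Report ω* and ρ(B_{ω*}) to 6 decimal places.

With n=176, ρ(Jacobi) = cos(π/177) = 0.999842.
√(1−ρ_J²) = |sin(π/177)| = 0.0177482
ω* = 2 / (1 + 0.0177482) = 2 / 1.0177482 ≈ 1.965123.
and ρ(B_{ω*}) = 1.965123 − 1 = 0.965123.

ω* = 1.965123, ρ_SOR = 0.965123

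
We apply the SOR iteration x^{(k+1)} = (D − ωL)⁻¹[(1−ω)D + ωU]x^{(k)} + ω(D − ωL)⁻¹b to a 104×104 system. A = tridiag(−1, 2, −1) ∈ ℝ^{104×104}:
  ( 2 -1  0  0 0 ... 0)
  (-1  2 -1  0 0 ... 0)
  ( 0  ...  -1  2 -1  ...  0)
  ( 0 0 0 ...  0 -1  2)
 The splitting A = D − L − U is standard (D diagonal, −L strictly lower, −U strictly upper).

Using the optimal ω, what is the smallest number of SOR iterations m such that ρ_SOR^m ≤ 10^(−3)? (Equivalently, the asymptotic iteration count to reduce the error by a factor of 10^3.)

m = 116

[ρ_J] n=104: ρ(B_J) = cos(π/(n+1)) = cos(π/105) = 0.9995524.
√(1−ρ_J²) simplifies to sin(π/105) = 0.0299155.
[ω*] 2 ÷ (1 + 0.0299155) = 2 ÷ 1.0299155 = 1.9419069.
At ω = 1.9419069 every |λ(B_ω)| = ω−1, so ρ_SOR = 0.9419069.
Need (0.9419069)^m ≤ 10^(−3): m ≥ 3·ln10/|ln 0.9419069| = 6.90776/0.0598488 = 115.420 ⇒ m = 116.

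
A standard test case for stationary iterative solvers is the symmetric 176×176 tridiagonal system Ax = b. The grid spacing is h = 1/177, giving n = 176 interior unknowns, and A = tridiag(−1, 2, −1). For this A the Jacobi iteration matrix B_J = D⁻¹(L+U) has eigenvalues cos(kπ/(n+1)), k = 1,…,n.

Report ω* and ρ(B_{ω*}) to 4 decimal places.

½·tridiag(1,0,1) at n=176: λ_k = cos(kπ/177); max |λ| at k=1 ⇒ ρ_J = cos(π/177) ≈ 0.9998.
1 − cos²(π/177) = sin²(π/177) ⇒ √(1−ρ_J²) = sin(π/177) = 0.01775.
ω* = 2/(1+0.01775) = 1.9651
ρ_SOR = ω* − 1 = 1.9651 − 1 = 0.9651.

ω* = 1.9651, ρ_SOR = 0.9651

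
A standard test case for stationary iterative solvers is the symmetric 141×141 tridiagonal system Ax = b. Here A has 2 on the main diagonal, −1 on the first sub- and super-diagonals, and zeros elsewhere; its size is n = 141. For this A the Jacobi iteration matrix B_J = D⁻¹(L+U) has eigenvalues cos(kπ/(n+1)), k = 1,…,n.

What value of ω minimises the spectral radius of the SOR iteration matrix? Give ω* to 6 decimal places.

[ρ_J] n=141: ρ(B_J) = cos(π/(n+1)) = cos(π/142) = 0.999755.
root = sin(π/142) = 0.0221221  (since 1−cos² = sin²).
Young: ω* = 2/(1+√(1−ρ_J²)) = 2/(1+0.0221221) = 2/1.0221221 = 1.956713.
and ρ(B_{ω*}) = 1.956713 − 1 = 0.956713.

ω* = 1.956713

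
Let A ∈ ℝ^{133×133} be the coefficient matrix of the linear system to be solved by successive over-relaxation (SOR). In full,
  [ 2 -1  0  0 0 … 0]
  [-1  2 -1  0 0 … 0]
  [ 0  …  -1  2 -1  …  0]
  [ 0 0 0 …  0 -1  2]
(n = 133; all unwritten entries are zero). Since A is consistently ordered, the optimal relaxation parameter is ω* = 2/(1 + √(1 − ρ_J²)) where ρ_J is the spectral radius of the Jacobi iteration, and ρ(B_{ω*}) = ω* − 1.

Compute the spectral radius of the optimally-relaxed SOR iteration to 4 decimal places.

ρ_SOR = 0.9542

ρ_J = max_k |cos(kπ/134)| = cos(π/134) = 0.9997
root = sin(π/134) = 0.02344  (since 1−cos² = sin²).
Then 2/(1+√(1−ρ_J²)) = 2/(1+0.02344); ω* = 2/1.02344 = 1.9542.
At ω = 1.9542 every |λ(B_ω)| = ω−1, so ρ_SOR = 0.9542.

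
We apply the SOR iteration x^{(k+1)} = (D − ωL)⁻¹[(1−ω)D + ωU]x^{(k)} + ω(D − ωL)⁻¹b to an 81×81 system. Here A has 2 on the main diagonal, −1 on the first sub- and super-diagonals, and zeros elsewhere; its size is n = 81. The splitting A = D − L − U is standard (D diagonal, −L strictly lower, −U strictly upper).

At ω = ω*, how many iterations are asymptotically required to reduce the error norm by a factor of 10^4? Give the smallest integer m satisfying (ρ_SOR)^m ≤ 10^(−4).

ρ_J = max_k |cos(kπ/82)| = cos(π/82) = 0.9992662
√(1−ρ_J²) simplifies to sin(π/82) = 0.0383027.
ω* = 2/(1+0.0383027) = 1.9262206
At ω = 1.9262206 every |λ(B_ω)| = ω−1, so ρ_SOR = 0.9262206.
For 4 digits: m = 4·ln10 / (−ln 0.9262206) = 9.21034/0.0766428 = 120.172; round up → m = 121.

m = 121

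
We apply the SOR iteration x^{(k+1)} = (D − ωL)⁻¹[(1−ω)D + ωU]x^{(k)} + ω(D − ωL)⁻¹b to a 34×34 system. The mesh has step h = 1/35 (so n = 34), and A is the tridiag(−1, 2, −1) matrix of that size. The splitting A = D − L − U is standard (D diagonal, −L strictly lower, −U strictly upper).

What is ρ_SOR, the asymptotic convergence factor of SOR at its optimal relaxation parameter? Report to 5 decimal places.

ρ_SOR = 0.83547

[ρ_J] n=34: ρ(B_J) = cos(π/(n+1)) = cos(π/35) = 0.99597.
√(1−ρ_J²) simplifies to sin(π/35) = 0.089639.
Then 2/(1+√(1−ρ_J²)) = 2/(1+0.089639); ω* = 2/1.089639 = 1.83547.
ρ_SOR = ω* − 1 ≈ 0.83547.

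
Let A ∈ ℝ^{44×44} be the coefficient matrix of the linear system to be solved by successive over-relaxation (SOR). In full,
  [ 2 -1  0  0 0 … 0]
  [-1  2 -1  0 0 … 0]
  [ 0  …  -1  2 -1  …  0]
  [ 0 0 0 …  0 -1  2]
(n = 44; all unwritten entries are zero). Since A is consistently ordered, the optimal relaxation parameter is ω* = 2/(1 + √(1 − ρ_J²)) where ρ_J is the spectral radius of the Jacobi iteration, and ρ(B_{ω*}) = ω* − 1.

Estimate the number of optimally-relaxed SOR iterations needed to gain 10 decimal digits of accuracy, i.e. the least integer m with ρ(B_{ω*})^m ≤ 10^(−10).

With n=44, ρ(Jacobi) = cos(π/45) = 0.9975641.
√(1−ρ_J²) = |sin(π/45)| = 0.0697565
Then 2/(1+√(1−ρ_J²)) = 2/(1+0.0697565); ω* = 2/1.0697565 = 1.8695843.
ρ(B_{ω*}) = ω*−1 = 0.8695843
Need (0.8695843)^m ≤ 10^(−10): m ≥ 10·ln10/|ln 0.8695843| = 23.0259/0.13974 = 164.777 ⇒ m = 165.

m = 165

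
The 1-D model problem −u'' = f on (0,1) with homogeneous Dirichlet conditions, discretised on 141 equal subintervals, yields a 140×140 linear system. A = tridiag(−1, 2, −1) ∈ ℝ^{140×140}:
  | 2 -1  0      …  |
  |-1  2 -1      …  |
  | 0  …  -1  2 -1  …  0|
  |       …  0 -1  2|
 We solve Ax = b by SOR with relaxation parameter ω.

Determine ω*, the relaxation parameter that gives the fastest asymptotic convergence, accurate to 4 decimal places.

n=140: λ(B_J) = 1 − λ(A)/2 = cos(kπ/141); k=1 gives ρ_J = 0.9998.
√(1−ρ_J²) simplifies to sin(π/141) = 0.02228.
Then 2/(1+√(1−ρ_J²)) = 2/(1+0.02228); ω* = 2/1.02228 = 1.9564.
[ρ_SOR] ω* − 1 = 0.9564.

ω* = 1.9564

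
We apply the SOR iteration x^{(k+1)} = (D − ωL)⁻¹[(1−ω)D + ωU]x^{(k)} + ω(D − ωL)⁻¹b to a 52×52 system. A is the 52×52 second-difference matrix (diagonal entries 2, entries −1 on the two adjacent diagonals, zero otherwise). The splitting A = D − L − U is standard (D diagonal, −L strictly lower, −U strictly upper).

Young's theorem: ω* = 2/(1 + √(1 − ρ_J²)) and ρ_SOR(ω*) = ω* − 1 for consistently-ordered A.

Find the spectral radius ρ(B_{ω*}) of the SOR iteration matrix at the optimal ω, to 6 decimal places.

ρ_SOR = 0.888145

spectrum of D⁻¹(L+U) = {cos(kπ/53) : 1≤k≤52}; ρ_J = cos(π/53) = 0.998244.
1 − cos²(π/53) = sin²(π/53) ⇒ √(1−ρ_J²) = sin(π/53) = 0.0592406.
So ω* = 2/1.0592406 = 1.888145 (Young).
ρ(B_{ω*}) = ω*−1 = 0.888145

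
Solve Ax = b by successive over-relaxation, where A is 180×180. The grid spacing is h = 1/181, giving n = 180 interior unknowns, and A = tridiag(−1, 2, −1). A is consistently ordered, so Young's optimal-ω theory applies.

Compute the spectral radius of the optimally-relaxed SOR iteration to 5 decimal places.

ρ_SOR = 0.96588

ρ_J = max_k |cos(kπ/181)| = cos(π/181) = 0.99985
1 − cos²(π/181) = sin²(π/181) ⇒ √(1−ρ_J²) = sin(π/181) = 0.017356.
Young: ω* = 2/(1+√(1−ρ_J²)) = 2/(1+0.017356) = 2/1.017356 = 1.96588.
Hence ρ(B_{ω*}) = 1.96588 − 1 = 0.96588.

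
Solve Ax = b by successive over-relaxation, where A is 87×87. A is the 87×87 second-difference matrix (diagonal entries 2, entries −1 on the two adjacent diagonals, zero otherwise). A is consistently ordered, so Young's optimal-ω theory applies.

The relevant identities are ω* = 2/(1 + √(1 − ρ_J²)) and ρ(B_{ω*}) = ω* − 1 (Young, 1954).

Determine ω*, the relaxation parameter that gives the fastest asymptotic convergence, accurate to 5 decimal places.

n=87: λ(B_J) = 1 − λ(A)/2 = cos(kπ/88); k=1 gives ρ_J = 0.99936.
√(1 − cos²(π/88)) = sin(π/88) ≈ 0.035692.
ω* = 2/(1+0.035692) = 1.93108
ρ(B_{ω*}) = ω*−1 = 0.93108

ω* = 1.93108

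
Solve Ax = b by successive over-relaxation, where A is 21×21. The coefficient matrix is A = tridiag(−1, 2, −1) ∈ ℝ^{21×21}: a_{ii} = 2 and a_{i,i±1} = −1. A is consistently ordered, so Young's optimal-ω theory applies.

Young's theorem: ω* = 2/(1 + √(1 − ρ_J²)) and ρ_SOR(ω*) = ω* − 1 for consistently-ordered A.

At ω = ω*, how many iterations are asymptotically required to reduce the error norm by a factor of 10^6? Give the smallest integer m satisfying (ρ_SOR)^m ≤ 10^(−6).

ρ_J = max_k |cos(kπ/22)| = cos(π/22) = 0.9898214
√(1−ρ_J²) simplifies to sin(π/22) = 0.1423148.
ω* = 2/(1+0.1423148) = 1.7508309
[ρ_SOR] ω* − 1 = 0.7508309.
m ≥ 6·ln10 / (−ln 0.7508309) = 48.209; smallest integer m = 49.

m = 49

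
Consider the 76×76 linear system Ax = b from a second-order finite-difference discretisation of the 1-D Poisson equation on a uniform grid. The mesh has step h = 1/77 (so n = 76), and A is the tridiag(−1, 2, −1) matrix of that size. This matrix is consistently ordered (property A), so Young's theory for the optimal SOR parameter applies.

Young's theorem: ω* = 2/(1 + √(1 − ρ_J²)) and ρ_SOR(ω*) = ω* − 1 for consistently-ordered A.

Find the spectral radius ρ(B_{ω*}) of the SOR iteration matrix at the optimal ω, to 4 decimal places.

½·tridiag(1,0,1) at n=76: λ_k = cos(kπ/77); max |λ| at k=1 ⇒ ρ_J = cos(π/77) ≈ 0.9992.
1 − cos²(π/77) = sin²(π/77) ⇒ √(1−ρ_J²) = sin(π/77) = 0.04079.
ω* = 2 / (1 + 0.04079) = 2 / 1.04079 ≈ 1.9216.
ρ_SOR = ω* − 1 ≈ 0.9216.

ρ_SOR = 0.9216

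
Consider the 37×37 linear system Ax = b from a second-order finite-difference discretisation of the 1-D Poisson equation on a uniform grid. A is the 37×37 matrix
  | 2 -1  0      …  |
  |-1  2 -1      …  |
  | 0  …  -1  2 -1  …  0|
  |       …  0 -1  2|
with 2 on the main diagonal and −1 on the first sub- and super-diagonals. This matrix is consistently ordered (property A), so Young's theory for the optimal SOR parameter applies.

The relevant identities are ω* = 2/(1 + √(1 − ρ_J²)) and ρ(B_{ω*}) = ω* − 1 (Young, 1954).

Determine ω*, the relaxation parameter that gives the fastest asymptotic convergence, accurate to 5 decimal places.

ω* = 1.84744

B_J for the 37×37 system has eigenvalues cos(kπ/38); ρ_J = cos(π/38) = 0.99658.
√(1−ρ_J²) = |sin(π/38)| = 0.082579
Then 2/(1+√(1−ρ_J²)) = 2/(1+0.082579); ω* = 2/1.082579 = 1.84744.
ρ_SOR = ω* − 1 = 1.84744 − 1 = 0.84744.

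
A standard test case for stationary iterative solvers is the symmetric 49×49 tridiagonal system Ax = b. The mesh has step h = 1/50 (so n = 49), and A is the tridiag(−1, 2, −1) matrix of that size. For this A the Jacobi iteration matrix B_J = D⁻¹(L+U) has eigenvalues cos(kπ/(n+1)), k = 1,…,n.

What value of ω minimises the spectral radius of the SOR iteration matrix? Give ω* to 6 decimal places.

[ρ_J] n=49: ρ(B_J) = cos(π/(n+1)) = cos(π/50) = 0.998027.
√(1−ρ_J²) = |sin(π/50)| = 0.0627905
ω* = 2/(1 + 0.0627905) = 2/1.0627905 = 1.881838.
ρ_SOR = ω* − 1 = 1.881838 − 1 = 0.881838.

ω* = 1.881838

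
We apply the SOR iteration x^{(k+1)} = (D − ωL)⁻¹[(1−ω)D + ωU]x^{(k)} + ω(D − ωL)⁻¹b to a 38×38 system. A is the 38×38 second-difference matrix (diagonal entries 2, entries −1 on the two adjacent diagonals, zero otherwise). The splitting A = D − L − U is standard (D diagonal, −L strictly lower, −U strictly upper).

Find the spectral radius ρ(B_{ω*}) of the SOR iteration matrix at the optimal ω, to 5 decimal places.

ρ_SOR = 0.85105

ρ_J = max_k |cos(kπ/39)| = cos(π/39) = 0.99676
1 − cos²(π/39) = sin²(π/39) ⇒ √(1−ρ_J²) = sin(π/39) = 0.080467.
[ω*] 2 ÷ (1 + 0.080467) = 2 ÷ 1.080467 = 1.85105.
[ρ_SOR] ω* − 1 = 0.85105.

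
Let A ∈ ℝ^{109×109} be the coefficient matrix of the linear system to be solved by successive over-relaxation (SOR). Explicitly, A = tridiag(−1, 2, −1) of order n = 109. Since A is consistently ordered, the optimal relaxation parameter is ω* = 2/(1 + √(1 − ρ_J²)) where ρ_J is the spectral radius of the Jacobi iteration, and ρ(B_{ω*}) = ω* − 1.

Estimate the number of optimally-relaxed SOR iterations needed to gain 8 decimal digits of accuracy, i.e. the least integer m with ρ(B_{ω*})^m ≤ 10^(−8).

½·tridiag(1,0,1) at n=109: λ_k = cos(kπ/110); max |λ| at k=1 ⇒ ρ_J = cos(π/110) ≈ 0.9995922.
√(1−ρ_J²) = |sin(π/110)| = 0.0285561
ω* = 2 / (1 + 0.0285561) = 2 / 1.0285561 ≈ 1.9444734.
and ρ(B_{ω*}) = 1.9444734 − 1 = 0.9444734.
(0.9444734)^m ≤ 10^{−8}  ⇒  m·ln(0.9444734) ≤ −8·ln10  ⇒  m ≥ 322.447  ⇒  m = 323

m = 323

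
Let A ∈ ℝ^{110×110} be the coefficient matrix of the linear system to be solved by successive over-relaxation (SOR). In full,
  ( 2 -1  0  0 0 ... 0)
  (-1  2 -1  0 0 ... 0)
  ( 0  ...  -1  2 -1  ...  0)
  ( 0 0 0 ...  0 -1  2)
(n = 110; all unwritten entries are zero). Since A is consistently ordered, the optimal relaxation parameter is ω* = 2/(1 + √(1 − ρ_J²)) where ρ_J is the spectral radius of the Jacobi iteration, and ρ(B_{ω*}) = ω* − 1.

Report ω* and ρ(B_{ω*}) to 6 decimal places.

With n=110, ρ(Jacobi) = cos(π/111) = 0.999600.
√(1 − cos²(π/111)) = sin(π/111) ≈ 0.0282989.
ω* = 2 / (1 + 0.0282989) = 2 / 1.0282989 ≈ 1.944960.
and ρ(B_{ω*}) = 1.944960 − 1 = 0.944960.

ω* = 1.944960, ρ_SOR = 0.944960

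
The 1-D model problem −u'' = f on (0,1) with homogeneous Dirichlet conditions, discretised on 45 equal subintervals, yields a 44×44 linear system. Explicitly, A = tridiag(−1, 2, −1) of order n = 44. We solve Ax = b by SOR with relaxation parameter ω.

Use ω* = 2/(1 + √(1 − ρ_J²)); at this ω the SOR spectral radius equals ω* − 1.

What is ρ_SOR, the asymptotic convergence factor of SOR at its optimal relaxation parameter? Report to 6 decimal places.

ρ_SOR = 0.869584

½·tridiag(1,0,1) at n=44: λ_k = cos(kπ/45); max |λ| at k=1 ⇒ ρ_J = cos(π/45) ≈ 0.997564.
√(1−ρ_J²) simplifies to sin(π/45) = 0.0697565.
Young: ω* = 2/(1+√(1−ρ_J²)) = 2/(1+0.0697565) = 2/1.0697565 = 1.869584.
[ρ_SOR] ω* − 1 = 0.869584.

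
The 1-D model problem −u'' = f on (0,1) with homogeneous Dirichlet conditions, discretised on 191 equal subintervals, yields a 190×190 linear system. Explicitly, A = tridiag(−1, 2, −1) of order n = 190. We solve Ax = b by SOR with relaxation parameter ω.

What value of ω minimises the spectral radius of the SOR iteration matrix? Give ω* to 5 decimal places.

ω* = 1.96764

n=190: λ(B_J) = 1 − λ(A)/2 = cos(kπ/191); k=1 gives ρ_J = 0.99986.
√(1−ρ_J²) simplifies to sin(π/191) = 0.016447.
Then 2/(1+√(1−ρ_J²)) = 2/(1+0.016447); ω* = 2/1.016447 = 1.96764.
Hence ρ(B_{ω*}) = 1.96764 − 1 = 0.96764.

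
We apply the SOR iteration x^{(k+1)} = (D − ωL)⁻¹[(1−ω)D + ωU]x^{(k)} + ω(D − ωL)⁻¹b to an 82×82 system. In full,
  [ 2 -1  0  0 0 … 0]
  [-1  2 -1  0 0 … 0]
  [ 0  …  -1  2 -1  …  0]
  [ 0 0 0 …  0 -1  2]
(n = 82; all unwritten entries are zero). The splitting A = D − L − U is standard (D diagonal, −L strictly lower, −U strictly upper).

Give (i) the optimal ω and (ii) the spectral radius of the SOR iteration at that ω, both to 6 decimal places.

ω* = 1.927077, ρ_SOR = 0.927077

ρ_J = max_k |cos(kπ/83)| = cos(π/83) = 0.999284
√(1−ρ_J²) = |sin(π/83)| = 0.0378415
ω* = 2 / (1 + 0.0378415) = 2 / 1.0378415 ≈ 1.927077.
Hence ρ(B_{ω*}) = 1.927077 − 1 = 0.927077.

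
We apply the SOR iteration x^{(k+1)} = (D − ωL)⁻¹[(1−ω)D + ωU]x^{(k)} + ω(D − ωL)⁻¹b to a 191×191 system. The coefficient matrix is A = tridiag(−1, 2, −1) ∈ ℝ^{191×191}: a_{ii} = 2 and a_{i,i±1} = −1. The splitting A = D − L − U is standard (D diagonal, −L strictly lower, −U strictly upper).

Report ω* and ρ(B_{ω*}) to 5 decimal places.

ω* = 1.96780, ρ_SOR = 0.96780

B_J for the 191×191 system has eigenvalues cos(kπ/192); ρ_J = cos(π/192) = 0.99987.
√(1−ρ_J²) = |sin(π/192)| = 0.016362
Young: ω* = 2/(1+√(1−ρ_J²)) = 2/(1+0.016362) = 2/1.016362 = 1.96780.
ρ_SOR = ω* − 1 = 1.96780 − 1 = 0.96780.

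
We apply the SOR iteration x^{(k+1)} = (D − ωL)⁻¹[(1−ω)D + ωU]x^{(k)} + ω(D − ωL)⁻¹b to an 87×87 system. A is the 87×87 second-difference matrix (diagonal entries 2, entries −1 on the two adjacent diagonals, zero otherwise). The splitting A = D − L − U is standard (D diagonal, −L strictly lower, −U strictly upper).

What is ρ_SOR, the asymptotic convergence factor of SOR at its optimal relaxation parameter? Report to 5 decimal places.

n=87: λ(B_J) = 1 − λ(A)/2 = cos(kπ/88); k=1 gives ρ_J = 0.99936.
1 − cos²(π/88) = sin²(π/88) ⇒ √(1−ρ_J²) = sin(π/88) = 0.035692.
[ω*] 2 ÷ (1 + 0.035692) = 2 ÷ 1.035692 = 1.93108.
ρ(B_{ω*}) = ω*−1 = 0.93108

ρ_SOR = 0.93108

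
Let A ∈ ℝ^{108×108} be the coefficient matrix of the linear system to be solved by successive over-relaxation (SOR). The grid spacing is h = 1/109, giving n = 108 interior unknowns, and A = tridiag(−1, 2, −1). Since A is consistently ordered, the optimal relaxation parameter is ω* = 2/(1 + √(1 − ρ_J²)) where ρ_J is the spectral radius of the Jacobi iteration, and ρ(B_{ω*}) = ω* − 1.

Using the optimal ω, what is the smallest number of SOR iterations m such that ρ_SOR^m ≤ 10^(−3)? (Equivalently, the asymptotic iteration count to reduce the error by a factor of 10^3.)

½·tridiag(1,0,1) at n=108: λ_k = cos(kπ/109); max |λ| at k=1 ⇒ ρ_J = cos(π/109) ≈ 0.9995847.
√(1 − cos²(π/109)) = sin(π/109) ≈ 0.0288180.
So ω* = 2/1.0288180 = 1.9439784 (Young).
ρ_SOR = ω* − 1 = 1.9439784 − 1 = 0.9439784.
Need (0.9439784)^m ≤ 10^(−3): m ≥ 3·ln10/|ln 0.9439784| = 6.90776/0.057652 = 119.818 ⇒ m = 120.

m = 120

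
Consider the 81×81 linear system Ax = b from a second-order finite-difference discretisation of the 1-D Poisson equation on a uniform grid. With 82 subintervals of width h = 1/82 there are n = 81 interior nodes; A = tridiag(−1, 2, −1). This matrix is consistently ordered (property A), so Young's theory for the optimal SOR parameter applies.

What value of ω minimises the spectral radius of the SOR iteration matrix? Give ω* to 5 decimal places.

ω* = 1.92622

B_J for the 81×81 system has eigenvalues cos(kπ/82); ρ_J = cos(π/82) = 0.99927.
√(1 − cos²(π/82)) = sin(π/82) ≈ 0.038303.
ω* = 2/(1 + 0.038303) = 2/1.038303 = 1.92622.
Hence ρ(B_{ω*}) = 1.92622 − 1 = 0.92622.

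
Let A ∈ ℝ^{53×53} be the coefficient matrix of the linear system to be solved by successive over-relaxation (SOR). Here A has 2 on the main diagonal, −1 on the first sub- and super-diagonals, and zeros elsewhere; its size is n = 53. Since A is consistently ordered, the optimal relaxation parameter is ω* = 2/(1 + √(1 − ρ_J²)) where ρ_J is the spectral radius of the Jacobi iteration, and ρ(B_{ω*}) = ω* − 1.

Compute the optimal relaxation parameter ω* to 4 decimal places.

ρ_J = max_k |cos(kπ/54)| = cos(π/54) = 0.9983
√(1−ρ_J²) = |sin(π/54)| = 0.05814
Then 2/(1+√(1−ρ_J²)) = 2/(1+0.05814); ω* = 2/1.05814 = 1.8901.
[ρ_SOR] ω* − 1 = 0.8901.

ω* = 1.8901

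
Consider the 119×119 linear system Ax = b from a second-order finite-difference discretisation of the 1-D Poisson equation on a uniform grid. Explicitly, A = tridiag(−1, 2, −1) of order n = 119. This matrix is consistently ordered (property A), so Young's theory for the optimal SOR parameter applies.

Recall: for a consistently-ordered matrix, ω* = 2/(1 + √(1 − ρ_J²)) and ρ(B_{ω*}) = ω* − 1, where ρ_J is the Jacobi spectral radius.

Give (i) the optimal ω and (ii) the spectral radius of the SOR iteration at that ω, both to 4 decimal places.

½·tridiag(1,0,1) at n=119: λ_k = cos(kπ/120); max |λ| at k=1 ⇒ ρ_J = cos(π/120) ≈ 0.9997.
√(1−ρ_J²) = |sin(π/120)| = 0.02618
ω* = 2 / (1 + 0.02618) = 2 / 1.02618 ≈ 1.9490.
ρ(B_{ω*}) = ω*−1 = 0.9490

ω* = 1.9490, ρ_SOR = 0.9490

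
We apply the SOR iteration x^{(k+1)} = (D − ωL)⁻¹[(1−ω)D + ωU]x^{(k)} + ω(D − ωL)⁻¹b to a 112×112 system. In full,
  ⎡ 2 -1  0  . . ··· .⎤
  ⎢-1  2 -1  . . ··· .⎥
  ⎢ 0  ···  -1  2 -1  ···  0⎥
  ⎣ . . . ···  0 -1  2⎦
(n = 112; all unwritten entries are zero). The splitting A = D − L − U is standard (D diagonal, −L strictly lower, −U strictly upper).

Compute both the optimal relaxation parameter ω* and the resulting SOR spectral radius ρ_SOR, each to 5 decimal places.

½·tridiag(1,0,1) at n=112: λ_k = cos(kπ/113); max |λ| at k=1 ⇒ ρ_J = cos(π/113) ≈ 0.99961.
root = sin(π/113) = 0.027798  (since 1−cos² = sin²).
[ω*] 2 ÷ (1 + 0.027798) = 2 ÷ 1.027798 = 1.94591.
[ρ_SOR] ω* − 1 = 0.94591.

ω* = 1.94591, ρ_SOR = 0.94591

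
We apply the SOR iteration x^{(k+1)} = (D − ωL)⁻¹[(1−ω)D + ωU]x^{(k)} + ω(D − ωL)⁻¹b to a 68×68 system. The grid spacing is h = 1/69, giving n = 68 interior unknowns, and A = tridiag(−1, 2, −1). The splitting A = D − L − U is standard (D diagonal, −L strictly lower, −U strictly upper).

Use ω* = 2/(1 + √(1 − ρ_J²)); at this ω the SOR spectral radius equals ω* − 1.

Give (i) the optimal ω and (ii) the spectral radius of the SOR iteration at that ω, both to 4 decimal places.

ω* = 1.9129, ρ_SOR = 0.9129

spectrum of D⁻¹(L+U) = {cos(kπ/69) : 1≤k≤68}; ρ_J = cos(π/69) = 0.9990.
√(1−ρ_J²) simplifies to sin(π/69) = 0.04551.
Then 2/(1+√(1−ρ_J²)) = 2/(1+0.04551); ω* = 2/1.04551 = 1.9129.
Hence ρ(B_{ω*}) = 1.9129 − 1 = 0.9129.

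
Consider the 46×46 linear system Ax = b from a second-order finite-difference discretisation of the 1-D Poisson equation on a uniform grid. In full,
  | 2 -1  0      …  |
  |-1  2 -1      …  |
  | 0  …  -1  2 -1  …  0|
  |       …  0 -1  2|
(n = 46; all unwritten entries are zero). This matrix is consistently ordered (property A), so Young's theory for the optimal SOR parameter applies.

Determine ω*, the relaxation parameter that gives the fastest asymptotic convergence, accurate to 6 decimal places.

B_J for the 46×46 system has eigenvalues cos(kπ/47); ρ_J = cos(π/47) = 0.997767.
root = sin(π/47) = 0.0667926  (since 1−cos² = sin²).
Then 2/(1+√(1−ρ_J²)) = 2/(1+0.0667926); ω* = 2/1.0667926 = 1.874779.
and ρ(B_{ω*}) = 1.874779 − 1 = 0.874779.

ω* = 1.874779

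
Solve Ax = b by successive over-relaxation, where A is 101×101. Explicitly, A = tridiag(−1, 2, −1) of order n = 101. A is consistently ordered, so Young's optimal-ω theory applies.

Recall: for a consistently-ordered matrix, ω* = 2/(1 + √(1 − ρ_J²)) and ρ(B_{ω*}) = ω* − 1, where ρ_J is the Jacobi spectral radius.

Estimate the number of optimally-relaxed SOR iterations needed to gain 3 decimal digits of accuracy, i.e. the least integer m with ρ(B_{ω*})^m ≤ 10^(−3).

m = 113

½·tridiag(1,0,1) at n=101: λ_k = cos(kπ/102); max |λ| at k=1 ⇒ ρ_J = cos(π/102) ≈ 0.9995257.
√(1−ρ_J²) = |sin(π/102)| = 0.0307951
ω* = 2/(1+0.0307951) = 1.9402498
At ω = 1.9402498 every |λ(B_ω)| = ω−1, so ρ_SOR = 0.9402498.
(0.9402498)^m ≤ 10^{−3}  ⇒  m·ln(0.9402498) ≤ −3·ln10  ⇒  m ≥ 112.121  ⇒  m = 113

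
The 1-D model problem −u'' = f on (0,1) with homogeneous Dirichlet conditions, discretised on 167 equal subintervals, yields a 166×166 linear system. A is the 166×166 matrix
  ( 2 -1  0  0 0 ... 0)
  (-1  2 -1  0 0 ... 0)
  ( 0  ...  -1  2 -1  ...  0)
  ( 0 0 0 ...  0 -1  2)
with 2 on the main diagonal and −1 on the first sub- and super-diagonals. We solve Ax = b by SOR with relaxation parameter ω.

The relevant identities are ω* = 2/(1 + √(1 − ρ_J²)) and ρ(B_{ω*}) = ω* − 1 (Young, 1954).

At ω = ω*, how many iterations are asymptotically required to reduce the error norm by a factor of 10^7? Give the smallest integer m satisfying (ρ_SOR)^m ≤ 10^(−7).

ρ_J = max_k |cos(kπ/167)| = cos(π/167) = 0.9998231
√(1−ρ_J²) = |sin(π/167)| = 0.0188108
ω* = 2 / (1 + 0.0188108) = 2 / 1.0188108 ≈ 1.9630730.
ρ_SOR = ω* − 1 = 1.9630730 − 1 = 0.9630730.
(0.9630730)^m ≤ 10^{−7}  ⇒  m·ln(0.9630730) ≤ −7·ln10  ⇒  m ≥ 428.376  ⇒  m = 429

m = 429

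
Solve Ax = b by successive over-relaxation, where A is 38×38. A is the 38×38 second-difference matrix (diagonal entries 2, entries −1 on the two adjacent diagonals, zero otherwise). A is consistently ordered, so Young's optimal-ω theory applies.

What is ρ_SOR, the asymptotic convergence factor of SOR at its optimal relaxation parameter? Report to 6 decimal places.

ρ_SOR = 0.851052

B_J for the 38×38 system has eigenvalues cos(kπ/39); ρ_J = cos(π/39) = 0.996757.
√(1−ρ_J²) simplifies to sin(π/39) = 0.0804666.
[ω*] 2 ÷ (1 + 0.0804666) = 2 ÷ 1.0804666 = 1.851052.
Hence ρ(B_{ω*}) = 1.851052 − 1 = 0.851052.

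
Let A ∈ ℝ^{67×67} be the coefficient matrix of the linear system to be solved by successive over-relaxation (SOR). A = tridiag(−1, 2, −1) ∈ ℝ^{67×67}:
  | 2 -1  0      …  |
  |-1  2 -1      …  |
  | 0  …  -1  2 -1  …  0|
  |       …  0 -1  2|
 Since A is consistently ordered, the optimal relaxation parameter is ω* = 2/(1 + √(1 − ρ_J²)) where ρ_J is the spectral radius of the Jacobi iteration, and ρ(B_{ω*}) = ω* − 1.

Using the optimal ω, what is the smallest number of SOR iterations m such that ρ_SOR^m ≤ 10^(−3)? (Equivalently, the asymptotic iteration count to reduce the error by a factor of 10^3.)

m = 75

spectrum of D⁻¹(L+U) = {cos(kπ/68) : 1≤k≤67}; ρ_J = cos(π/68) = 0.9989330.
√(1−ρ_J²) simplifies to sin(π/68) = 0.0461835.
ω* = 2/(1+0.0461835) = 1.9117105
Hence ρ(B_{ω*}) = 1.9117105 − 1 = 0.9117105.
3·ln10 = 6.90776; −ln(0.9117105) = 0.0924328; m = ⌈6.90776/0.0924328⌉ = ⌈74.733⌉ = 75.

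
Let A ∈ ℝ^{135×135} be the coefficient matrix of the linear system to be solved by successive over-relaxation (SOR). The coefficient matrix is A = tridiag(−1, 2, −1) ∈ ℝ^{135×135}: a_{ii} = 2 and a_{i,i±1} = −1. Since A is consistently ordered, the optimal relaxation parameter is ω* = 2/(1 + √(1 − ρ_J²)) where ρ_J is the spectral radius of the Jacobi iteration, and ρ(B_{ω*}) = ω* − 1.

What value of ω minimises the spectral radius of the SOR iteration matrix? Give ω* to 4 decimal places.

n=135: λ(B_J) = 1 − λ(A)/2 = cos(kπ/136); k=1 gives ρ_J = 0.9997.
√(1 − cos²(π/136)) = sin(π/136) ≈ 0.02310.
So ω* = 2/1.02310 = 1.9548 (Young).
and ρ(B_{ω*}) = 1.9548 − 1 = 0.9548.

ω* = 1.9548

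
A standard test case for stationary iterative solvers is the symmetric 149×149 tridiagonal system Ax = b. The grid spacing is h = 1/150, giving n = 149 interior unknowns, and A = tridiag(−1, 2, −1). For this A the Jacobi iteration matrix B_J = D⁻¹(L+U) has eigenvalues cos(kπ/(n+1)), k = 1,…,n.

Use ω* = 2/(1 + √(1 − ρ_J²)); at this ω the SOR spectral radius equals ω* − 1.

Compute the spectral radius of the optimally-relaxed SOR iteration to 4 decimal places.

ρ_SOR = 0.9590

½·tridiag(1,0,1) at n=149: λ_k = cos(kπ/150); max |λ| at k=1 ⇒ ρ_J = cos(π/150) ≈ 0.9998.
√(1 − cos²(π/150)) = sin(π/150) ≈ 0.02094.
ω* = 2/(1+0.02094) = 1.9590
At ω = 1.9590 every |λ(B_ω)| = ω−1, so ρ_SOR = 0.9590.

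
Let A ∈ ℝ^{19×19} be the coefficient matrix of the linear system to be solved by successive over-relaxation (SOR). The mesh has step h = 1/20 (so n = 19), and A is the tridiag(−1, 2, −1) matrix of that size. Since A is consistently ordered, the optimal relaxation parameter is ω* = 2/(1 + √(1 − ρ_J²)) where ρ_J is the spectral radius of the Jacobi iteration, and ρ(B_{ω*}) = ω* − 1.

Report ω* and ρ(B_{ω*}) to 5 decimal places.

ω* = 1.72945, ρ_SOR = 0.72945

spectrum of D⁻¹(L+U) = {cos(kπ/20) : 1≤k≤19}; ρ_J = cos(π/20) = 0.98769.
1 − cos²(π/20) = sin²(π/20) ⇒ √(1−ρ_J²) = sin(π/20) = 0.156434.
Young: ω* = 2/(1+√(1−ρ_J²)) = 2/(1+0.156434) = 2/1.156434 = 1.72945.
At ω = 1.72945 every |λ(B_ω)| = ω−1, so ρ_SOR = 0.72945.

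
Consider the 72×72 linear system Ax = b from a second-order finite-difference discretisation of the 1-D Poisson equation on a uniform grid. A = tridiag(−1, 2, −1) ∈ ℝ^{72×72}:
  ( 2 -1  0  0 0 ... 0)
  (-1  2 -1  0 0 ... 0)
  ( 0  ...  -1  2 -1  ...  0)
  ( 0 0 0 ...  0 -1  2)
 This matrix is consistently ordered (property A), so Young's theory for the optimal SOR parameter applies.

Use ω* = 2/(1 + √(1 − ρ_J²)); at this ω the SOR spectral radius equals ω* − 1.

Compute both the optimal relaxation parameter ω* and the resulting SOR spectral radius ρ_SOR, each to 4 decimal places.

ω* = 1.9175, ρ_SOR = 0.9175

[ρ_J] n=72: ρ(B_J) = cos(π/(n+1)) = cos(π/73) = 0.9991.
√(1−ρ_J²) simplifies to sin(π/73) = 0.04302.
[ω*] 2 ÷ (1 + 0.04302) = 2 ÷ 1.04302 = 1.9175.
and ρ(B_{ω*}) = 1.9175 − 1 = 0.9175.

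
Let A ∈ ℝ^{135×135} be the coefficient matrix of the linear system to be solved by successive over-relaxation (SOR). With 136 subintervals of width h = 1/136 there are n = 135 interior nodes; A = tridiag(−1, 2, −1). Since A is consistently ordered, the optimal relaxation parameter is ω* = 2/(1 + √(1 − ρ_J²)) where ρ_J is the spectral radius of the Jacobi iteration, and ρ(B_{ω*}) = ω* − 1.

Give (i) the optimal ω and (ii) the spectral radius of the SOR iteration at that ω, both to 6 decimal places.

spectrum of D⁻¹(L+U) = {cos(kπ/136) : 1≤k≤135}; ρ_J = cos(π/136) = 0.999733.
√(1 − cos²(π/136)) = sin(π/136) ≈ 0.0230979.
[ω*] 2 ÷ (1 + 0.0230979) = 2 ÷ 1.0230979 = 1.954847.
Hence ρ(B_{ω*}) = 1.954847 − 1 = 0.954847.

ω* = 1.954847, ρ_SOR = 0.954847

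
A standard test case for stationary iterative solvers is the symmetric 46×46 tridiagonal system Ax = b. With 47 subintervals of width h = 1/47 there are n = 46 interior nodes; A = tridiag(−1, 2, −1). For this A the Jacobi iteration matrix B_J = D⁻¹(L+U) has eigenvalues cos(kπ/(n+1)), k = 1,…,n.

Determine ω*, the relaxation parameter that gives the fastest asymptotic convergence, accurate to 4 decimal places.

B_J for the 46×46 system has eigenvalues cos(kπ/47); ρ_J = cos(π/47) = 0.9978.
√(1−ρ_J²) = |sin(π/47)| = 0.06679
[ω*] 2 ÷ (1 + 0.06679) = 2 ÷ 1.06679 = 1.8748.
Hence ρ(B_{ω*}) = 1.8748 − 1 = 0.8748.

ω* = 1.8748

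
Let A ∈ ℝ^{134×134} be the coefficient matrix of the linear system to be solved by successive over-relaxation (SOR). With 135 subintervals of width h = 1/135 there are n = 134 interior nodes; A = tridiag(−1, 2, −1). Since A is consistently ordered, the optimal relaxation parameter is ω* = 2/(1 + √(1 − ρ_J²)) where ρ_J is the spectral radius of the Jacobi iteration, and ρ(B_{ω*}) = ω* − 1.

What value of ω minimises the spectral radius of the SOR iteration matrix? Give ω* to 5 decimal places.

ω* = 1.95452

With n=134, ρ(Jacobi) = cos(π/135) = 0.99973.
root = sin(π/135) = 0.023269  (since 1−cos² = sin²).
Then 2/(1+√(1−ρ_J²)) = 2/(1+0.023269); ω* = 2/1.023269 = 1.95452.
ρ_SOR = ω* − 1 ≈ 0.95452.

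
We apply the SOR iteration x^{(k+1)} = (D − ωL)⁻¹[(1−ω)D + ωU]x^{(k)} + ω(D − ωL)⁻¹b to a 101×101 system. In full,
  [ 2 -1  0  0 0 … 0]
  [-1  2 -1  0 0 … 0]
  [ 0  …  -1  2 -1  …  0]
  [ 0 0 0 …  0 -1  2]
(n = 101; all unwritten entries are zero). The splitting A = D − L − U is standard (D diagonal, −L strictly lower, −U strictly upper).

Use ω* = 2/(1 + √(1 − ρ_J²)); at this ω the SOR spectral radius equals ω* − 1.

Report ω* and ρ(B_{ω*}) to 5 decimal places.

ω* = 1.94025, ρ_SOR = 0.94025

B_J for the 101×101 system has eigenvalues cos(kπ/102); ρ_J = cos(π/102) = 0.99953.
√(1−ρ_J²) = |sin(π/102)| = 0.030795
[ω*] 2 ÷ (1 + 0.030795) = 2 ÷ 1.030795 = 1.94025.
ρ(B_{ω*}) = ω*−1 = 0.94025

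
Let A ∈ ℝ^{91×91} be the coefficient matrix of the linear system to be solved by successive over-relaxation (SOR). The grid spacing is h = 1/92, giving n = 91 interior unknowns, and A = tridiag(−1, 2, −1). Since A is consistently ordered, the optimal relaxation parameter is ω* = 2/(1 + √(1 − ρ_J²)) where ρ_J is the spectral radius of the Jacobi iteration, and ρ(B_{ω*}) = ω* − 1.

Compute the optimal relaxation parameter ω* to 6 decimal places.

ω* = 1.933972

½·tridiag(1,0,1) at n=91: λ_k = cos(kπ/92); max |λ| at k=1 ⇒ ρ_J = cos(π/92) ≈ 0.999417.
√(1−ρ_J²) simplifies to sin(π/92) = 0.0341411.
ω* = 2/(1+0.0341411) = 1.933972
ρ(B_{ω*}) = ω*−1 = 0.933972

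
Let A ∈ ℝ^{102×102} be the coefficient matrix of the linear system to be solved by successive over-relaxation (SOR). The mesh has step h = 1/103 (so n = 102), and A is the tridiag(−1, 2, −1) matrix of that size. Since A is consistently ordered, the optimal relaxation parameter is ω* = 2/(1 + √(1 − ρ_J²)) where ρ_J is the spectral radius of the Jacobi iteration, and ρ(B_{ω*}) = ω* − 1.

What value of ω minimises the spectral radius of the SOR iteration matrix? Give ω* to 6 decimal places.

n=102: λ(B_J) = 1 − λ(A)/2 = cos(kπ/103); k=1 gives ρ_J = 0.999535.
1 − cos²(π/103) = sin²(π/103) ⇒ √(1−ρ_J²) = sin(π/103) = 0.0304962.
Young: ω* = 2/(1+√(1−ρ_J²)) = 2/(1+0.0304962) = 2/1.0304962 = 1.940813.
ρ_SOR = ω* − 1 = 1.940813 − 1 = 0.940813.

ω* = 1.940813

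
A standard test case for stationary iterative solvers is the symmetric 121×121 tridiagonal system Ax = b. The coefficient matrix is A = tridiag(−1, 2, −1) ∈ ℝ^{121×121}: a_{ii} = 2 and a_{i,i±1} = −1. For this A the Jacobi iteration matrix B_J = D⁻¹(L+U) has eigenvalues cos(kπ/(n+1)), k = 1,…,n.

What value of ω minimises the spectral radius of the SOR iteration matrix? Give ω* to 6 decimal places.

ω* = 1.949797

ρ_J = max_k |cos(kπ/122)| = cos(π/122) = 0.999668
√(1 − cos²(π/122)) = sin(π/122) ≈ 0.0257479.
Then 2/(1+√(1−ρ_J²)) = 2/(1+0.0257479); ω* = 2/1.0257479 = 1.949797.
Hence ρ(B_{ω*}) = 1.949797 − 1 = 0.949797.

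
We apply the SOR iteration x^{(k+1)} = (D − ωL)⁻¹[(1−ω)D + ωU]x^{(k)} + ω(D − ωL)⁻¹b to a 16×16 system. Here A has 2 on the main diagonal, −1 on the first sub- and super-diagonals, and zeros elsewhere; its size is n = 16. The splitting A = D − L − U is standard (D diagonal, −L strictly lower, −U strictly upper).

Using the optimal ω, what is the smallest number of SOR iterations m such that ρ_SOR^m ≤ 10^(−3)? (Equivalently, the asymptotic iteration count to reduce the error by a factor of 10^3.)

½·tridiag(1,0,1) at n=16: λ_k = cos(kπ/17); max |λ| at k=1 ⇒ ρ_J = cos(π/17) ≈ 0.9829731.
1 − cos²(π/17) = sin²(π/17) ⇒ √(1−ρ_J²) = sin(π/17) = 0.1837495.
Young: ω* = 2/(1+√(1−ρ_J²)) = 2/(1+0.1837495) = 2/1.1837495 = 1.6895466.
ρ(B_{ω*}) = ω*−1 = 0.6895466
m ≥ 3·ln10 / (−ln 0.6895466) = 18.583; smallest integer m = 19.

m = 19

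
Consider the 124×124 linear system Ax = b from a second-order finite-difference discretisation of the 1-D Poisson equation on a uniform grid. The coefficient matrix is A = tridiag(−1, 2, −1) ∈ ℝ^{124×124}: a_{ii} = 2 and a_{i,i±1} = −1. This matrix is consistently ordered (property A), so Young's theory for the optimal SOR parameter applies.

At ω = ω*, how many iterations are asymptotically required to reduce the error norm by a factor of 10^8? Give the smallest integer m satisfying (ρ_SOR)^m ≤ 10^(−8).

m = 367

spectrum of D⁻¹(L+U) = {cos(kπ/125) : 1≤k≤124}; ρ_J = cos(π/125) = 0.9996842.
√(1−ρ_J²) simplifies to sin(π/125) = 0.0251301.
Young: ω* = 2/(1+√(1−ρ_J²)) = 2/(1+0.0251301) = 2/1.0251301 = 1.9509719.
Hence ρ(B_{ω*}) = 1.9509719 − 1 = 0.9509719.
Need (0.9509719)^m ≤ 10^(−8): m ≥ 8·ln10/|ln 0.9509719| = 18.4207/0.0502708 = 366.429 ⇒ m = 367.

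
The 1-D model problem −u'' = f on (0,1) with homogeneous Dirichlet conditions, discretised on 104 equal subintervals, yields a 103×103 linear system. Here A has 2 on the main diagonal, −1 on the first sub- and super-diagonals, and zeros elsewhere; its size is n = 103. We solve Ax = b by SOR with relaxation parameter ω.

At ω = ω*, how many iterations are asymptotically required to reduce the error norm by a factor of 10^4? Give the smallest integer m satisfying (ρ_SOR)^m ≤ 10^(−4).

m = 153

ρ_J = max_k |cos(kπ/104)| = cos(π/104) = 0.9995438
√(1−ρ_J²) simplifies to sin(π/104) = 0.0302030.
ω* = 2 / (1 + 0.0302030) = 2 / 1.0302030 ≈ 1.9413650.
[ρ_SOR] ω* − 1 = 0.9413650.
For 4 digits: m = 4·ln10 / (−ln 0.9413650) = 9.21034/0.0604243 = 152.428; round up → m = 153.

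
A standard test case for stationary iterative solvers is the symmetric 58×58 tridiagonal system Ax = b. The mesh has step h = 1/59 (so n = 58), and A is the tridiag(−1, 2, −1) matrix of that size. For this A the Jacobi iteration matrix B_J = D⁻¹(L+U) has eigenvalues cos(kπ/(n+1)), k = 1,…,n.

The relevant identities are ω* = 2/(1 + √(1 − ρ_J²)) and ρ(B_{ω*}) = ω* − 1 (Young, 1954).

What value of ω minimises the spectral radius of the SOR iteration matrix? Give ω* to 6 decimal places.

[ρ_J] n=58: ρ(B_J) = cos(π/(n+1)) = cos(π/59) = 0.998583.
√(1 − cos²(π/59)) = sin(π/59) ≈ 0.0532222.
So ω* = 2/1.0532222 = 1.898935 (Young).
[ρ_SOR] ω* − 1 = 0.898935.

ω* = 1.898935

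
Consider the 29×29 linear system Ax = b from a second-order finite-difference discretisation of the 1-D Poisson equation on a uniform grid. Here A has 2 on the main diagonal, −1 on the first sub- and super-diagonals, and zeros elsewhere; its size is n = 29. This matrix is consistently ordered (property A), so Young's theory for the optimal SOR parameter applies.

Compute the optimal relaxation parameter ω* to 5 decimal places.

ω* = 1.81073

With n=29, ρ(Jacobi) = cos(π/30) = 0.99452.
√(1−ρ_J²) simplifies to sin(π/30) = 0.104528.
ω* = 2 / (1 + 0.104528) = 2 / 1.104528 ≈ 1.81073.
ρ_SOR = ω* − 1 ≈ 0.81073.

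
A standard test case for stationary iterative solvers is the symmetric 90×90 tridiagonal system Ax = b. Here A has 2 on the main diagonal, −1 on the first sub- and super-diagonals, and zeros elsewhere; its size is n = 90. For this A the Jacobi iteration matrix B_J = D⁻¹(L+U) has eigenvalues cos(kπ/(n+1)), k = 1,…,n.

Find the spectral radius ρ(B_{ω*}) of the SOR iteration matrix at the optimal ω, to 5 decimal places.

B_J for the 90×90 system has eigenvalues cos(kπ/91); ρ_J = cos(π/91) = 0.99940.
√(1 − cos²(π/91)) = sin(π/91) ≈ 0.034516.
ω* = 2/(1+0.034516) = 1.93327
ρ_SOR = ω* − 1 ≈ 0.93327.

ρ_SOR = 0.93327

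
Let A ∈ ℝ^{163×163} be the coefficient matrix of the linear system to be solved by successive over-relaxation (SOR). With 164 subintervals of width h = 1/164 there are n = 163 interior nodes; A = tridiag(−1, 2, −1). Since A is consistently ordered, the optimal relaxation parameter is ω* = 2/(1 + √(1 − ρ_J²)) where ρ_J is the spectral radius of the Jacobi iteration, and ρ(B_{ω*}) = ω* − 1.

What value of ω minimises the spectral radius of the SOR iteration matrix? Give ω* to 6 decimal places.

spectrum of D⁻¹(L+U) = {cos(kπ/164) : 1≤k≤163}; ρ_J = cos(π/164) = 0.999817.
√(1 − cos²(π/164)) = sin(π/164) ≈ 0.0191549.
ω* = 2/(1 + 0.0191549) = 2/1.0191549 = 1.962410.
and ρ(B_{ω*}) = 1.962410 − 1 = 0.962410.

ω* = 1.962410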